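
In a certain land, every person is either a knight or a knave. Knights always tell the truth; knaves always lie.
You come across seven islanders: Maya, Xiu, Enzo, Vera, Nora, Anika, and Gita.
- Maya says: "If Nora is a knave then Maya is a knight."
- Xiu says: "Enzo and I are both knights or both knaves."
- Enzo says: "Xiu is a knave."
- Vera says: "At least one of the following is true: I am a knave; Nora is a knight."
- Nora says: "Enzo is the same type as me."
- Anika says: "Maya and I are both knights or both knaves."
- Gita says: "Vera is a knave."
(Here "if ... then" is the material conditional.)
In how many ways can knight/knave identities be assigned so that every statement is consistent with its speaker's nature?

2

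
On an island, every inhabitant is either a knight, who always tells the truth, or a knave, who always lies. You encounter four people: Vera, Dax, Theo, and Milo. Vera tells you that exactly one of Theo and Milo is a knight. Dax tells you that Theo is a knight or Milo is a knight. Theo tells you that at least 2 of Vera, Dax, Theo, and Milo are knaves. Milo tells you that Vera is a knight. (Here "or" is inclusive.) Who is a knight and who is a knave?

Vera is a knight, Dax is a knight, Theo is a knave, and Milo is a knight.

As a knight, Vera's statement "exactly one of Theo and Milo is a knight" should be true; it is.
Since Dax is a knight, "Theo is a knight or Milo is a knight" needs to be true, which holds.
Theo (knave): "at least 2 of Vera, Dax, Theo, and Milo are knaves" — False. ✓
Since Milo is a knight, "Vera is a knight" needs to be true, which holds.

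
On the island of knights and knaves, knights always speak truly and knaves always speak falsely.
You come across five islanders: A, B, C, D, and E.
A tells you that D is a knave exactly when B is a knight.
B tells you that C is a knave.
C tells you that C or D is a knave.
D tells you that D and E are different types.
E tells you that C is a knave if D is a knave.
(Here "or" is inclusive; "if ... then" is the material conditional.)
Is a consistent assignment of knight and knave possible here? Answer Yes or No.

Yes

One consistent assignment: A=knave, B=knave, C=knight, D=knave, E=knave.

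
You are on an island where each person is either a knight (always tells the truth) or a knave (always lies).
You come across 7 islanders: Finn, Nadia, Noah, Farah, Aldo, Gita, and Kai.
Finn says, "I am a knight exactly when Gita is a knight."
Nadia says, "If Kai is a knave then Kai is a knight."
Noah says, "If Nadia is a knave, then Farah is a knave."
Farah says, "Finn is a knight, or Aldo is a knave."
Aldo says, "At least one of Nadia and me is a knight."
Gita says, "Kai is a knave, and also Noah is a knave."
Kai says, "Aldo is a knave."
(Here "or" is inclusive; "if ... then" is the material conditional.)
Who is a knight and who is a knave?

Finn is a knight; "I am a knight exactly when Gita is a knight" is True, as required.
As a knave, Nadia's statement "if Kai is a knave then Kai is a knight" should be false; it is.
As a knave, Noah's statement "if Nadia is a knave, then Farah is a knave" should be false; it is.
Since Farah is a knight, "Finn is a knight, or Aldo is a knave" needs to be True, which holds.
As a knight, Aldo's statement "at least one of Nadia and me is a knight" should be True; it is.
Gita is a knight, so "Kai is a knave, and also Noah is a knave" must be True — and it is.
Kai is a knave; "Aldo is a knave" is false, as required.

Finn is a knight, Nadia is a knave, Noah is a knave, Farah is a knight, Aldo is a knight, Gita is a knight, and Kai is a knave.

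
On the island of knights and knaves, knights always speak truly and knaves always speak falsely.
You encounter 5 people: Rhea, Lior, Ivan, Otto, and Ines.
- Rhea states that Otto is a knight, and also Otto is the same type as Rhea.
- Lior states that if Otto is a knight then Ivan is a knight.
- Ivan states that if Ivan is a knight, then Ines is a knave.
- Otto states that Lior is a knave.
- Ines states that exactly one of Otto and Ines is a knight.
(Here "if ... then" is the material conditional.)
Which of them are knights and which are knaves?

Knights: Lior and Ivan. Knaves: Rhea, Otto, and Ines.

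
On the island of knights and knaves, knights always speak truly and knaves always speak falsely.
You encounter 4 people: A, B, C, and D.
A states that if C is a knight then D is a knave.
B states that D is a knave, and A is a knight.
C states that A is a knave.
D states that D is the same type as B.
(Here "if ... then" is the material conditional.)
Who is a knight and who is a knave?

A is a knight, and the claim "if C is a knight then D is a knave" is indeed True.
Since B is a knight, "D is a knave, and A is a knight" needs to be True, which holds.
C is a knave, so "A is a knave" must be false — and it is.
D is a knave, so "D is the same type as B" must be false — and it is.

A is a knight, B is a knight, C is a knave, and D is a knave.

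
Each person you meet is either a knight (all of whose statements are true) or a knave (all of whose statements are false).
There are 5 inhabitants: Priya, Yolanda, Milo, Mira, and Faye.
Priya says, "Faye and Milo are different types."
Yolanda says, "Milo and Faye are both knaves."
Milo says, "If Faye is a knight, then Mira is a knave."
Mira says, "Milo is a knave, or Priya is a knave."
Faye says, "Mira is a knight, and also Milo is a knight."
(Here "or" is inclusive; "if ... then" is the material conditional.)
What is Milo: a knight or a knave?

Milo is a knight.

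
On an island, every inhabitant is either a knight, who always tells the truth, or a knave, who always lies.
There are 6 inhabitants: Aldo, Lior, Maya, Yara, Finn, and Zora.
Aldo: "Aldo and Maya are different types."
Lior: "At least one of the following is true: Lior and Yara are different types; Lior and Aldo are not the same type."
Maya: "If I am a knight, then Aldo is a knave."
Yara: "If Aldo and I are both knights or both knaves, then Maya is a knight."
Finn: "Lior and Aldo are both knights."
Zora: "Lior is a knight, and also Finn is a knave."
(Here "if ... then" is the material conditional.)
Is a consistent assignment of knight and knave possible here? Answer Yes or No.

No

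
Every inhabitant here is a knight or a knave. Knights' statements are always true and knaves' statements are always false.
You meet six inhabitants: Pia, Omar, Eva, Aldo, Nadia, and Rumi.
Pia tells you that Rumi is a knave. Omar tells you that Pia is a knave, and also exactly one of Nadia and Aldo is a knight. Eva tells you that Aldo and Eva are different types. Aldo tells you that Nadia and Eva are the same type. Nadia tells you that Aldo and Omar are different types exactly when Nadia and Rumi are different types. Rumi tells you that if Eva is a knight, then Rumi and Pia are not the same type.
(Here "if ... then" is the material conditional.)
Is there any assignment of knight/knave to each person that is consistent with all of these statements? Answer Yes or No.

One consistent assignment: Pia=knave, Omar=knave, Eva=knight, Aldo=knave, Nadia=knave, Rumi=knight.

Yes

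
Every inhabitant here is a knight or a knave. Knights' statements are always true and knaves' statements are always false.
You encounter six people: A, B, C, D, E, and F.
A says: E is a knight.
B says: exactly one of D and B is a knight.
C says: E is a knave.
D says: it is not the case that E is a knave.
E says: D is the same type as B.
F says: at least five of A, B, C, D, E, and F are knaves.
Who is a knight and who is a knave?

Knights: B and C. Knaves: A, D, E, and F.

A is a knave, so "E is a knight" must be false — and it is.
B is a knight, so "exactly one of D and B is a knight" must be true — and it is.
C is a knight, and the claim "E is a knave" is indeed true.
D is a knave, so "it is not the case that E is a knave" must be false — and it is.
As a knave, E's statement "D is the same type as B" should be false; it is.
F is a knave; "at least five of A, B, C, D, E, and F are knaves" is false, as required.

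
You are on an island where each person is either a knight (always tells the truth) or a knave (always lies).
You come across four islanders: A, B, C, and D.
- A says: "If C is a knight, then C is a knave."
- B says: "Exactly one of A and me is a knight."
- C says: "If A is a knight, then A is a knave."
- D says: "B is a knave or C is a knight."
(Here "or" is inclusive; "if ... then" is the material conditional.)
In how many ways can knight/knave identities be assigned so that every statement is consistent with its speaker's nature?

2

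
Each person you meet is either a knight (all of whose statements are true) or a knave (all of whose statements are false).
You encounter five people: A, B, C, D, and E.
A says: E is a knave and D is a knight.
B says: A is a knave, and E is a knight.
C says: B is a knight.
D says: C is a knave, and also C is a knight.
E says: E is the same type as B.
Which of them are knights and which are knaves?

A is a knave, so "E is a knave and D is a knight" must be False — and it is.
B (knight): "A is a knave, and E is a knight" — True. ✓
C is a knight; "B is a knight" is True, as required.
Since D is a knave, "C is a knave, and also C is a knight" needs to be False, which holds.
Since E is a knight, "E is the same type as B" needs to be True, which holds.

Knights: B, C, and E. Knaves: A and D.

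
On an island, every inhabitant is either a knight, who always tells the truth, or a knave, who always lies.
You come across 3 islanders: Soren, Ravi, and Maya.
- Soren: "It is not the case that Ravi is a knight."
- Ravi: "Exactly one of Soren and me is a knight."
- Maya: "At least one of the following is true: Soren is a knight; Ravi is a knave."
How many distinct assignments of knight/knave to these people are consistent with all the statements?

1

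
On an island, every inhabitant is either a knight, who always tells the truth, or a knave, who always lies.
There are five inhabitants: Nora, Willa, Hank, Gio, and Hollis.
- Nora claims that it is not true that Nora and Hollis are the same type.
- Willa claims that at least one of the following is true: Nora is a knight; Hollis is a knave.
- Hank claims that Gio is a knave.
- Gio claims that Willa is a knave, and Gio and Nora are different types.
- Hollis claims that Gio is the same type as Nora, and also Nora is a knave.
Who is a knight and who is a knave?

Nora is a knight, Willa is a knight, Hank is a knight, Gio is a knave, and Hollis is a knave.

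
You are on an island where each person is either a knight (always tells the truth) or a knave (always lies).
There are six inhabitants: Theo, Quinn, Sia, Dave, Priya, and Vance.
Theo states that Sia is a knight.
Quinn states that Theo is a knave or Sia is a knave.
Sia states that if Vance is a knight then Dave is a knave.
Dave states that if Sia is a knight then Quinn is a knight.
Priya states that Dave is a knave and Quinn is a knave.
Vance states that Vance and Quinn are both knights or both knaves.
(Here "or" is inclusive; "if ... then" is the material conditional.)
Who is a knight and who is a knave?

Theo is a knave, Quinn is a knight, Sia is a knave, Dave is a knight, Priya is a knave, and Vance is a knight.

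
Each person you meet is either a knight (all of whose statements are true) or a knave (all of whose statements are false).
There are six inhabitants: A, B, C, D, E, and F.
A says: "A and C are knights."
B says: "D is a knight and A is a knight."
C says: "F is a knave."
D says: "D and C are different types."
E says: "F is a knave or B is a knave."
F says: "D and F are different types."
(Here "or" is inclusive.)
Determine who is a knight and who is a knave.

A is a knave, B is a knave, C is a knave, D is a knave, E is a knight, and F is a knight.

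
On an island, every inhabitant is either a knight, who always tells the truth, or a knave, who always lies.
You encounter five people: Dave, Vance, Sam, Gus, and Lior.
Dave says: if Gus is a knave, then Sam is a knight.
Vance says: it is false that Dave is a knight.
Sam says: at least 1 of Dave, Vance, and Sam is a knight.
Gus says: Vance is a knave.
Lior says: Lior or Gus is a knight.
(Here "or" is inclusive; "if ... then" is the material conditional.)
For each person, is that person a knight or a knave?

Dave is a knight, Vance is a knave, Sam is a knight, Gus is a knight, and Lior is a knight.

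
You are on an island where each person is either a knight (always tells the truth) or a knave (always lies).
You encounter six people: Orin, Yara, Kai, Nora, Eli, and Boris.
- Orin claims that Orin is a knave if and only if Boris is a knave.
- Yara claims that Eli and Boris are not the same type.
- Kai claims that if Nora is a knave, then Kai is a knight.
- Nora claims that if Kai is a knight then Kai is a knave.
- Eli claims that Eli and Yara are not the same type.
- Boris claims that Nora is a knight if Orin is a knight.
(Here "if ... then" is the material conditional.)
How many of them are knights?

3

The unique consistent assignment is Orin=knave, Yara=knave, Kai=knight, Nora=knave, Eli=knight, Boris=knight.
That has 3 knights.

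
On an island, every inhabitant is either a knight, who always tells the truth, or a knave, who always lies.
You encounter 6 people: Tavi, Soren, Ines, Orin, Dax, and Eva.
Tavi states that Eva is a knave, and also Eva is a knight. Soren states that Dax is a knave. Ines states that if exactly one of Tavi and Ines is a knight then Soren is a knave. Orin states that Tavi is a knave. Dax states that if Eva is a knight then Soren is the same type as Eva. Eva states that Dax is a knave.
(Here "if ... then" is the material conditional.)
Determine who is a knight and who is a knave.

Knights: Ines, Orin, and Dax. Knaves: Tavi, Soren, and Eva.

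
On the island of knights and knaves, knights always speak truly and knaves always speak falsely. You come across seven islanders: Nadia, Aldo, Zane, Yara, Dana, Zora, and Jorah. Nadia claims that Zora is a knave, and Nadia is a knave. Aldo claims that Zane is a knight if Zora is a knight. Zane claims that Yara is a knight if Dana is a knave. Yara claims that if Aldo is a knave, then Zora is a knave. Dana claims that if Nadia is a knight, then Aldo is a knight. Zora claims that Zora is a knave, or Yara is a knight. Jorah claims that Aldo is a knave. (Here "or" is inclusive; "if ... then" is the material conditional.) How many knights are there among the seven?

The unique consistent assignment is Nadia=knave, Aldo=knight, Zane=knight, Yara=knight, Dana=knight, Zora=knight, Jorah=knave.
That has 5 knights.

5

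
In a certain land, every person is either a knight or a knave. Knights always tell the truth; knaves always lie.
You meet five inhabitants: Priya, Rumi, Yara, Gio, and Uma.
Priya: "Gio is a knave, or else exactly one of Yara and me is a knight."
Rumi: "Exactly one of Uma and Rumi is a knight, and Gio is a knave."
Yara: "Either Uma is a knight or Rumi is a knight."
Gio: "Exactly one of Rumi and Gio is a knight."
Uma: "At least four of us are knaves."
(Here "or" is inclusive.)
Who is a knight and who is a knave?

Priya is a knight, Rumi is a knave, Yara is a knave, Gio is a knight, and Uma is a knave.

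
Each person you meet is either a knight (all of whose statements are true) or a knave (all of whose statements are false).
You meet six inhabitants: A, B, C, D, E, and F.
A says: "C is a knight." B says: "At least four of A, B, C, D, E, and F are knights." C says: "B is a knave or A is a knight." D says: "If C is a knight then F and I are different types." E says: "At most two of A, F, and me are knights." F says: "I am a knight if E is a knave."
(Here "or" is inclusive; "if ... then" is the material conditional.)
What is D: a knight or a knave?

D is a knight.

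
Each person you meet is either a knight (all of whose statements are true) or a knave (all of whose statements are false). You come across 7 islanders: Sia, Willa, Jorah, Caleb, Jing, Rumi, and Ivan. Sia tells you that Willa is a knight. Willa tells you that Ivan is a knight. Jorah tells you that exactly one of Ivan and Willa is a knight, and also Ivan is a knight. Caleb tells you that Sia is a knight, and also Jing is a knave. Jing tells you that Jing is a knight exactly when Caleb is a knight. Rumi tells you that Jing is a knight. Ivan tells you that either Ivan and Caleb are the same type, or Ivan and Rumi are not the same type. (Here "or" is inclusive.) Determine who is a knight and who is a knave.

Sia is a knight; "Willa is a knight" is True, as required.
Willa is a knight; "Ivan is a knight" is True, as required.
As a knave, Jorah's statement "exactly one of Ivan and Willa is a knight, and also Ivan is a knight" should be False; it is.
Caleb is a knight; "Sia is a knight, and also Jing is a knave" is True, as required.
Jing (knave): "Jing is a knight exactly when Caleb is a knight" — False. ✓
As a knave, Rumi's statement "Jing is a knight" should be False; it is.
Ivan is a knight, and the claim "either Ivan and Caleb are the same type, or Ivan and Rumi are not the same type" is indeed True.

Knights: Sia, Willa, Caleb, and Ivan. Knaves: Jorah, Jing, and Rumi.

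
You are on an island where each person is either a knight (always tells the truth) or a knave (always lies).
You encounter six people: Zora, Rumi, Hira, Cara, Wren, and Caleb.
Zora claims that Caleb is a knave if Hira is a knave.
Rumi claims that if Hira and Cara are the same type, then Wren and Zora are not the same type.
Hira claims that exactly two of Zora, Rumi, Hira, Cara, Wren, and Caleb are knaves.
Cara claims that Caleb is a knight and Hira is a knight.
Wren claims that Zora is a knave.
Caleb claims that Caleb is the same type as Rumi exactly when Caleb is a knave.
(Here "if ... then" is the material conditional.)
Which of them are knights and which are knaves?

Zora is a knight, Rumi is a knight, Hira is a knave, Cara is a knave, Wren is a knave, and Caleb is a knave.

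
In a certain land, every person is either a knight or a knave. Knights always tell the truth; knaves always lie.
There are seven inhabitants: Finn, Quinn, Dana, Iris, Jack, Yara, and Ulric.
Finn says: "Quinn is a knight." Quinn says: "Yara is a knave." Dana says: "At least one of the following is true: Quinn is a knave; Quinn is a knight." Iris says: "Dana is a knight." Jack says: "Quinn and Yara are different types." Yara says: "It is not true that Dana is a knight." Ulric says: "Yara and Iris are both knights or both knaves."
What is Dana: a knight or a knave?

Dana is a knight.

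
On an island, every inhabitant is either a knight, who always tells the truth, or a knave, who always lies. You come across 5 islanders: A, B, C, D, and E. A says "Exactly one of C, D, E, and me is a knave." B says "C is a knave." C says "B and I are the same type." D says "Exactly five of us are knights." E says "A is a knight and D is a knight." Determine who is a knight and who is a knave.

A (knave): "exactly one of C, D, E, and me is a knave" — false. ✓
B is a knight; "C is a knave" is true, as required.
Since C is a knave, "B and I are the same type" needs to be false, which holds.
D is a knave, so "exactly five of us are knights" must be false — and it is.
E is a knave; "A is a knight and D is a knight" is false, as required.

A is a knave, B is a knight, C is a knave, D is a knave, and E is a knave.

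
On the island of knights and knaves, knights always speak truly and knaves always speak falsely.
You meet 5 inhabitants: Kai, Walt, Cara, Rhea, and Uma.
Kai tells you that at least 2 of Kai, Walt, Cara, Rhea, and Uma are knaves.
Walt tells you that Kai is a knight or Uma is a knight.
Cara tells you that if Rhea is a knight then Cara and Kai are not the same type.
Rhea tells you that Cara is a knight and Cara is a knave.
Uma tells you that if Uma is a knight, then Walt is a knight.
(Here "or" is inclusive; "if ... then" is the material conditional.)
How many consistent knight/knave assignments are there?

0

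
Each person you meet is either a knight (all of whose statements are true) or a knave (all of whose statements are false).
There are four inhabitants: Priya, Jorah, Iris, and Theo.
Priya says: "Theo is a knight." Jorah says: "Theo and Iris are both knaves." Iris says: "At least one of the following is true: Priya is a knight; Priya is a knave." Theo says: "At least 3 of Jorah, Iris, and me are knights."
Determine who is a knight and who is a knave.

Priya is a knave, Jorah is a knave, Iris is a knight, and Theo is a knave.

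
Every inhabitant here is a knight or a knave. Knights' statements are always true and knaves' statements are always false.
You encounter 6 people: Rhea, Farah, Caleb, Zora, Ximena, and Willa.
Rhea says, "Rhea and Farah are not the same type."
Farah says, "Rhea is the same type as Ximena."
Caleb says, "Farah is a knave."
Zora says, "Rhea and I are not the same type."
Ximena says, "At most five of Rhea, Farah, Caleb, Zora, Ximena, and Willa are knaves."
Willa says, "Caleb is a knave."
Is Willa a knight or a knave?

Willa is a knave.

Consistent assignments: {Rhea=knave, Farah=knave, Caleb=knight, Zora=knight, Ximena=knight, Willa=knave}; {Rhea=knave, Farah=knave, Caleb=knight, Zora=knave, Ximena=knight, Willa=knave}
In every consistent assignment, Willa is a knave.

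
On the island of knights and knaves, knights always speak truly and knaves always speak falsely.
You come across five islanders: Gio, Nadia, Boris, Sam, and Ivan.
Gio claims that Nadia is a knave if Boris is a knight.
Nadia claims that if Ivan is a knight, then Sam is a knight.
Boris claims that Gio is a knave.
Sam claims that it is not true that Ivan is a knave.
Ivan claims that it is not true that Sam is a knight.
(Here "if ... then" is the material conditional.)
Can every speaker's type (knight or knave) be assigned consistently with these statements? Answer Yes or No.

No

Checking all 32 assignments, each has at least one speaker whose statement's truth value contradicts their type.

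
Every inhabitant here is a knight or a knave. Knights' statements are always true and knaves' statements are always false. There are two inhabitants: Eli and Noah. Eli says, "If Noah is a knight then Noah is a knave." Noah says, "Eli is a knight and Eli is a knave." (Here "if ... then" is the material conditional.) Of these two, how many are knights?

1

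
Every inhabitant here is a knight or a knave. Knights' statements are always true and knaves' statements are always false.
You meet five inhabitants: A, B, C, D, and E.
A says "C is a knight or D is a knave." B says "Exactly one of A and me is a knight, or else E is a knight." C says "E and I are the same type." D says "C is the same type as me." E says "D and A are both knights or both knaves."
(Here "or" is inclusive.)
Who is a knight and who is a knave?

A is a knight, and the claim "C is a knight or D is a knave" is indeed true.
B is a knight, and the claim "exactly one of A and me is a knight, or else E is a knight" is indeed true.
As a knight, C's statement "E and I are the same type" should be true; it is.
D (knight): "C is the same type as me" — true. ✓
Since E is a knight, "D and A are both knights or both knaves" needs to be true, which holds.

Knights: A, B, C, D, and E. Knaves: none.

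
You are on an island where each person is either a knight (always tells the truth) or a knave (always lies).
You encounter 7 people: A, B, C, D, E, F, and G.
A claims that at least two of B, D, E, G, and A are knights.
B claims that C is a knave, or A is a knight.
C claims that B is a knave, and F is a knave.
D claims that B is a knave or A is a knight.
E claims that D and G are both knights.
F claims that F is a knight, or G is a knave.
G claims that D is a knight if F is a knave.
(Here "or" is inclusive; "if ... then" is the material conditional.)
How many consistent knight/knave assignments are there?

2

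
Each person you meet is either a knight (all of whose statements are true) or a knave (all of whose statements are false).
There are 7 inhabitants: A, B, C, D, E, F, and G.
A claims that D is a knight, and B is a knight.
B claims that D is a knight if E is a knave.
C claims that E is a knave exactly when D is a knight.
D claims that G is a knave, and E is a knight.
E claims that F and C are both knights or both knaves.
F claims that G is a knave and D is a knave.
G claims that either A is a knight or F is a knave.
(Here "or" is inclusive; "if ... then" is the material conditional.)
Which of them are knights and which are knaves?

A is a knave, B is a knave, C is a knave, D is a knave, E is a knave, F is a knight, and G is a knave.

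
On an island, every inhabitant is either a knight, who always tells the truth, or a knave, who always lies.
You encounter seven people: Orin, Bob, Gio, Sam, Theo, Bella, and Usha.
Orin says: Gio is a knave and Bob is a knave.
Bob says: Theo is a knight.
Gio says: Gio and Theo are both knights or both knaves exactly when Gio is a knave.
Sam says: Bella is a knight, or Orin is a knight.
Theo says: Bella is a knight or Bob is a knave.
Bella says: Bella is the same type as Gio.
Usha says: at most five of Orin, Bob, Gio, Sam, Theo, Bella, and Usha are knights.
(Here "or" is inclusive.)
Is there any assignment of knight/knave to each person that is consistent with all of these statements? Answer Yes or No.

Checking all 128 assignments, each has at least one speaker whose statement's truth value contradicts their type.

No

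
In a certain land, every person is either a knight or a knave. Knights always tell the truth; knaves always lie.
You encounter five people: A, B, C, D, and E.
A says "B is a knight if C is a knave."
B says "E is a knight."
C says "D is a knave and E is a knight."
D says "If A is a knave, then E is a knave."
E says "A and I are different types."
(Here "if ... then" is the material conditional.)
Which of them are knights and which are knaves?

Knights: D. Knaves: A, B, C, and E.

A is a knave, so "B is a knight if C is a knave" must be False — and it is.
B is a knave, and the claim "E is a knight" is indeed False.
C is a knave, and the claim "D is a knave and E is a knight" is indeed False.
D is a knight; "if A is a knave, then E is a knave" is true, as required.
E is a knave, and the claim "A and I are different types" is indeed False.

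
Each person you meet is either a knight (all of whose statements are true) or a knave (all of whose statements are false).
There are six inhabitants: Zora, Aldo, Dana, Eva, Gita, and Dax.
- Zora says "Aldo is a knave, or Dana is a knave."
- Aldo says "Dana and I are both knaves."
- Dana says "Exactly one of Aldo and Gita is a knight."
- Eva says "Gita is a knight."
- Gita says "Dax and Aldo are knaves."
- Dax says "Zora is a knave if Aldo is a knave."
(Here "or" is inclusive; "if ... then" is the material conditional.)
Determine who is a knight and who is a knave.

Zora is a knight, so "Aldo is a knave, or Dana is a knave" must be True — and it is.
Aldo is a knave, so "Dana and I are both knaves" must be False — and it is.
Dana is a knight, and the claim "exactly one of Aldo and Gita is a knight" is indeed True.
Eva is a knight, and the claim "Gita is a knight" is indeed True.
Gita is a knight, and the claim "Dax and Aldo are knaves" is indeed True.
As a knave, Dax's statement "Zora is a knave if Aldo is a knave" should be False; it is.

Knights: Zora, Dana, Eva, and Gita. Knaves: Aldo and Dax.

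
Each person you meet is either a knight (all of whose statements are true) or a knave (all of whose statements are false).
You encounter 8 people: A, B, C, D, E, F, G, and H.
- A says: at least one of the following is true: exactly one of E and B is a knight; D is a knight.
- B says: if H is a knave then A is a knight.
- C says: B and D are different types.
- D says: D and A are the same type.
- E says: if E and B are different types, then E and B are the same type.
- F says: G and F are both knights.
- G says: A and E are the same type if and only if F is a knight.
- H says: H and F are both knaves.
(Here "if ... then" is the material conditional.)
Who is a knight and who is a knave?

As a knight, A's statement "at least one of the following is true: exactly one of E and B is a knight; D is a knight" should be true; it is.
Since B is a knight, "if H is a knave then A is a knight" needs to be true, which holds.
C (knave): "B and D are different types" — False. ✓
D (knight): "D and A are the same type" — true. ✓
Since E is a knight, "if E and B are different types, then E and B are the same type" needs to be true, which holds.
F is a knight, so "G and F are both knights" must be true — and it is.
G is a knight, and the claim "A and E are the same type if and only if F is a knight" is indeed true.
H is a knave; "H and F are both knaves" is False, as required.

A is a knight, B is a knight, C is a knave, D is a knight, E is a knight, F is a knight, G is a knight, and H is a knave.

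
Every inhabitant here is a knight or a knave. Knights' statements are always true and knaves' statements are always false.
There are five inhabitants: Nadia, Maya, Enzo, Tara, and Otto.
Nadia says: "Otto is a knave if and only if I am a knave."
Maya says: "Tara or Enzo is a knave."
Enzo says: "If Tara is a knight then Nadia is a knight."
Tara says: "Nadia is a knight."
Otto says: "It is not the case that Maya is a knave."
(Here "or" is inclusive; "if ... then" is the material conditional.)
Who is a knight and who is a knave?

Nadia is a knave, Maya is a knight, Enzo is a knight, Tara is a knave, and Otto is a knight.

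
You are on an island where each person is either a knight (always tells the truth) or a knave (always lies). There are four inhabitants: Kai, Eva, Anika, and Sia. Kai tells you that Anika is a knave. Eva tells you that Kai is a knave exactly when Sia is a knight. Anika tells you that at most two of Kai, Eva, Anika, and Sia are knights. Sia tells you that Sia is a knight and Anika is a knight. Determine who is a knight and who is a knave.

Kai is a knave, and the claim "Anika is a knave" is indeed False.
Eva is a knave, and the claim "Kai is a knave exactly when Sia is a knight" is indeed False.
Anika is a knight, so "at most two of Kai, Eva, Anika, and Sia are knights" must be true — and it is.
Since Sia is a knave, "Sia is a knight and Anika is a knight" needs to be False, which holds.

Knights: Anika. Knaves: Kai, Eva, and Sia.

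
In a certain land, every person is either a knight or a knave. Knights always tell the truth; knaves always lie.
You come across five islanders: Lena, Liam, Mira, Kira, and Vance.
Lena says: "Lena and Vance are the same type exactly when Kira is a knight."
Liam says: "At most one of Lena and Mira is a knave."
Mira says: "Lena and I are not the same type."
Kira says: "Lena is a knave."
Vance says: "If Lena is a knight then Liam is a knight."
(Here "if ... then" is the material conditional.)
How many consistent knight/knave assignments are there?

Consistent assignments:
  Lena=knave, Liam=knight, Mira=knight, Kira=knight, Vance=knight
  Lena=knave, Liam=knave, Mira=knave, Kira=knight, Vance=knight

2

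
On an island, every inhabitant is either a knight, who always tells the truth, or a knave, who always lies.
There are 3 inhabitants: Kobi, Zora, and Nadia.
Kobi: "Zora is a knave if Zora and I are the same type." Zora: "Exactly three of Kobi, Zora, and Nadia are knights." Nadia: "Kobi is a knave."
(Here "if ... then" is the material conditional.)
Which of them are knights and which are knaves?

Kobi is a knight, Zora is a knave, and Nadia is a knave.

Kobi is a knight, and the claim "Zora is a knave if Zora and I are the same type" is indeed True.
Zora is a knave, and the claim "exactly three of Kobi, Zora, and Nadia are knights" is indeed False.
Nadia (knave): "Kobi is a knave" — False. ✓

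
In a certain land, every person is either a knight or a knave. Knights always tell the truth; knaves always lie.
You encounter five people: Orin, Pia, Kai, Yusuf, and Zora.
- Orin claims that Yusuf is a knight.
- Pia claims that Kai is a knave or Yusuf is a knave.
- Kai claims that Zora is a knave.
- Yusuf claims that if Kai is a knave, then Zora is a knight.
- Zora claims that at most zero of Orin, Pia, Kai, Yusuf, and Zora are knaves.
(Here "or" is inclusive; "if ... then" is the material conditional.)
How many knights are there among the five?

3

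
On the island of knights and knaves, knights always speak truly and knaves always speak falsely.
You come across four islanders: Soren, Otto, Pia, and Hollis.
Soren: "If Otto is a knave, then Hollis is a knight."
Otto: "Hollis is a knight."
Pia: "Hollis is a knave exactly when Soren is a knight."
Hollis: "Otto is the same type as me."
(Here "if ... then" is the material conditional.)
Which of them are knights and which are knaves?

Suppose Soren is a knave. Then Soren's statement "if Otto is a knave, then Hollis is a knight" would have to be false. Checking the 8 ways to assign the others, none is consistent with every speaker.
(For instance, with Otto=knight, Pia=knave, Hollis=knight, Soren's claim "if Otto is a knave, then Hollis is a knight" comes out true where it would need to be false.)
So Soren must be a knight, making "if Otto is a knave, then Hollis is a knight" true. Taking Soren=knight, Otto=knight, Pia=knave, Hollis=knight, each remaining statement checks out:
  Otto (knight): "Hollis is a knight" — true. ✓
  Pia (knave): "Hollis is a knave exactly when Soren is a knight" — false. ✓
  Hollis (knight): "Otto is the same type as me" — true. ✓
This is the unique consistent assignment.

Soren is a knight, Otto is a knight, Pia is a knave, and Hollis is a knight.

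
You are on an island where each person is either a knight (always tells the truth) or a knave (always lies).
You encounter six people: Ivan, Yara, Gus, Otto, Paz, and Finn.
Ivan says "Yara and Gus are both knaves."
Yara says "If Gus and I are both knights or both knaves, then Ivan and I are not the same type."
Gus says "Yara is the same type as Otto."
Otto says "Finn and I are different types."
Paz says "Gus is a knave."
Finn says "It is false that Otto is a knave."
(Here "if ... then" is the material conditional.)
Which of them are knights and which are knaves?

Ivan is a knave, Yara is a knight, Gus is a knave, Otto is a knave, Paz is a knight, and Finn is a knave.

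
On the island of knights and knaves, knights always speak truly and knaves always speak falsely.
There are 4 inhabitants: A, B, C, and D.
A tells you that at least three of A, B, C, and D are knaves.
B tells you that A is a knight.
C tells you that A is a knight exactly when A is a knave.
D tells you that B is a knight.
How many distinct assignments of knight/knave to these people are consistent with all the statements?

0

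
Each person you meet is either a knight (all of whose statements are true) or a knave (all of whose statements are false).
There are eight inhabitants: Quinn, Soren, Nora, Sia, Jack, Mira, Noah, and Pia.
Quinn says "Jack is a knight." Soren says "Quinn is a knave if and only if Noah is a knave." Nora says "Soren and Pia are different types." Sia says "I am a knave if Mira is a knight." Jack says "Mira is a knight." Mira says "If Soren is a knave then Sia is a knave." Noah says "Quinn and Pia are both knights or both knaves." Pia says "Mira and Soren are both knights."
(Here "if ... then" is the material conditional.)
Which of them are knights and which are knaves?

Quinn is a knave; "Jack is a knight" is false, as required.
Soren is a knave, and the claim "Quinn is a knave if and only if Noah is a knave" is indeed false.
Nora is a knave; "Soren and Pia are different types" is false, as required.
Sia is a knight, and the claim "I am a knave if Mira is a knight" is indeed True.
Jack is a knave, and the claim "Mira is a knight" is indeed false.
Mira (knave): "if Soren is a knave then Sia is a knave" — false. ✓
Noah (knight): "Quinn and Pia are both knights or both knaves" — True. ✓
Pia is a knave; "Mira and Soren are both knights" is false, as required.

Quinn is a knave, Soren is a knave, Nora is a knave, Sia is a knight, Jack is a knave, Mira is a knave, Noah is a knight, and Pia is a knave.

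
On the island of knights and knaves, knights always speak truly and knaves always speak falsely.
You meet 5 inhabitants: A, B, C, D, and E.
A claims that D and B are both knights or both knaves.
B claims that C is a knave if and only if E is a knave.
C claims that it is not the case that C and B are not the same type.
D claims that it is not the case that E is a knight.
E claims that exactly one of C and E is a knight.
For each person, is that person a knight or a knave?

Since A is a knight, "D and B are both knights or both knaves" needs to be true, which holds.
B is a knight, so "C is a knave if and only if E is a knave" must be true — and it is.
As a knave, C's statement "it is not the case that C and B are not the same type" should be False; it is.
As a knight, D's statement "it is not the case that E is a knight" should be true; it is.
E is a knave, and the claim "exactly one of C and E is a knight" is indeed False.

A is a knight, B is a knight, C is a knave, D is a knight, and E is a knave.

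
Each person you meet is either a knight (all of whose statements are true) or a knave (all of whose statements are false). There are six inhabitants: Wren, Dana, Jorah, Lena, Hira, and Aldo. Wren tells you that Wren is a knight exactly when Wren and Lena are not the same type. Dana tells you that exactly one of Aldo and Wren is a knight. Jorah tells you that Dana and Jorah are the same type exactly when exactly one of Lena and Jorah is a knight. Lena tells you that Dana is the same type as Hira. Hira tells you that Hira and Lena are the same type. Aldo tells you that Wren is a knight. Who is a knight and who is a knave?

Wren is a knave, Dana is a knave, Jorah is a knight, Lena is a knight, Hira is a knave, and Aldo is a knave.

Wren is a knave; "Wren is a knight exactly when Wren and Lena are not the same type" is false, as required.
Dana is a knave, so "exactly one of Aldo and Wren is a knight" must be false — and it is.
Jorah (knight): "Dana and Jorah are the same type exactly when exactly one of Lena and Jorah is a knight" — True. ✓
As a knight, Lena's statement "Dana is the same type as Hira" should be True; it is.
Hira is a knave, and the claim "Hira and Lena are the same type" is indeed false.
Aldo is a knave; "Wren is a knight" is false, as required.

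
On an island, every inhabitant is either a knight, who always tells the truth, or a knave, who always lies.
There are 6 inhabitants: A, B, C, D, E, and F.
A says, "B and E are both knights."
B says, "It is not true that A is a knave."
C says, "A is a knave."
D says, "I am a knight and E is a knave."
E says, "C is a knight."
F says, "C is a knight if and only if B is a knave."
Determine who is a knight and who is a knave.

A (knave): "B and E are both knights" — false. ✓
B is a knave, and the claim "it is not true that A is a knave" is indeed false.
C is a knight, so "A is a knave" must be True — and it is.
D is a knave; "I am a knight and E is a knave" is false, as required.
E is a knight; "C is a knight" is True, as required.
F (knight): "C is a knight if and only if B is a knave" — True. ✓

A is a knave, B is a knave, C is a knight, D is a knave, E is a knight, and F is a knight.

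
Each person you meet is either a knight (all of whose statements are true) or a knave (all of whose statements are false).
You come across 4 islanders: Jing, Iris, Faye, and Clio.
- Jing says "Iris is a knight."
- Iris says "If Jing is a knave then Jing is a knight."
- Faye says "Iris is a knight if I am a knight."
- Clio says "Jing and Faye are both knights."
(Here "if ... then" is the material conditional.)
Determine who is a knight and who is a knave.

Jing is a knight, Iris is a knight, Faye is a knight, and Clio is a knight.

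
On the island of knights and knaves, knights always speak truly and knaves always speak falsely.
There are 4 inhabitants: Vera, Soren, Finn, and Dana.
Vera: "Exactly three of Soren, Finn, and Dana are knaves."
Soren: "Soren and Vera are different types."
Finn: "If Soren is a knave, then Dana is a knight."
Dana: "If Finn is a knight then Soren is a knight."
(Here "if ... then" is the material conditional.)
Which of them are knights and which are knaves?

Vera (knave): "exactly three of Soren, Finn, and Dana are knaves" — False. ✓
Soren (knight): "Soren and Vera are different types" — true. ✓
Finn is a knight; "if Soren is a knave, then Dana is a knight" is true, as required.
Since Dana is a knight, "if Finn is a knight then Soren is a knight" needs to be true, which holds.

Knights: Soren, Finn, and Dana. Knaves: Vera.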